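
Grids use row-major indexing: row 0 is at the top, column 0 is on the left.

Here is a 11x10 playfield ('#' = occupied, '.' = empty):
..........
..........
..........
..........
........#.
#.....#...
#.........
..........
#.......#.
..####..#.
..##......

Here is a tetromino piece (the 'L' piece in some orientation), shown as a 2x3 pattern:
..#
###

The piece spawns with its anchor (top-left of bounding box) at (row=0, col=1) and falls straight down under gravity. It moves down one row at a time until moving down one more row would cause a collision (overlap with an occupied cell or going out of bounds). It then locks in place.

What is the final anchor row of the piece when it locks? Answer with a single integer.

Spawn at (row=0, col=1). Try each row:
  row 0: fits
  row 1: fits
  row 2: fits
  row 3: fits
  row 4: fits
  row 5: fits
  row 6: fits
  row 7: fits
  row 8: blocked -> lock at row 7

Answer: 7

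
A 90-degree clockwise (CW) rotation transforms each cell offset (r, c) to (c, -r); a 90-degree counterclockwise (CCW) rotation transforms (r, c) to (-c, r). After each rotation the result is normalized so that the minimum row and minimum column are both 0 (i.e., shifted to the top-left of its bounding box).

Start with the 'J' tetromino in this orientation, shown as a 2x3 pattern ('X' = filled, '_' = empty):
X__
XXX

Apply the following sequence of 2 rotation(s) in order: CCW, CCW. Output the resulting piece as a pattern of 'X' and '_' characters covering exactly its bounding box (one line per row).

Start:
X__
XXX
After rotation 1 (CCW):
_X
_X
XX
After rotation 2 (CCW):
XXX
__X

Answer: XXX
__X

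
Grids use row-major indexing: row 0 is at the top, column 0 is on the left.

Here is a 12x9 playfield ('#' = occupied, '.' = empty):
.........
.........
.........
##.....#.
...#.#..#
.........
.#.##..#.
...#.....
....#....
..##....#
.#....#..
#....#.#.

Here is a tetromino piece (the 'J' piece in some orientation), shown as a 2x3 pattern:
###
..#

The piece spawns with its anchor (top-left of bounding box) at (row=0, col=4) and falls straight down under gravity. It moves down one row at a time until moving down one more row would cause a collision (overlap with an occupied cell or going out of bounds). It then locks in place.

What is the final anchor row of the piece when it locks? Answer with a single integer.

Answer: 3

Derivation:
Spawn at (row=0, col=4). Try each row:
  row 0: fits
  row 1: fits
  row 2: fits
  row 3: fits
  row 4: blocked -> lock at row 3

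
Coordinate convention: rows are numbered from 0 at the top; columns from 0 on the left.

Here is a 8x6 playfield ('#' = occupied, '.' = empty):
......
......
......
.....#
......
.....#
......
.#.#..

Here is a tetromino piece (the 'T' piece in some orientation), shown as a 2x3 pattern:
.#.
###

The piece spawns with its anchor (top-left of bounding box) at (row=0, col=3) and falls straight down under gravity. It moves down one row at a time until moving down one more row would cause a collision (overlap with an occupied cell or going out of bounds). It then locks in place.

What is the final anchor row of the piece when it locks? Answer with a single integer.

Spawn at (row=0, col=3). Try each row:
  row 0: fits
  row 1: fits
  row 2: blocked -> lock at row 1

Answer: 1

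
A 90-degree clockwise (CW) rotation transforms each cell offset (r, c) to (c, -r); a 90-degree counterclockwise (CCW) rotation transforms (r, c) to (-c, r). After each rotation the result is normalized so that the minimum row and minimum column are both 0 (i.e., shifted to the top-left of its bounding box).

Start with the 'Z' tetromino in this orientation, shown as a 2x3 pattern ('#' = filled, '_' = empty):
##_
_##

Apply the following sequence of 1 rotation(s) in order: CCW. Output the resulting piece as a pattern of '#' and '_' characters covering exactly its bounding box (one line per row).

Start:
##_
_##
After rotation 1 (CCW):
_#
##
#_

Answer: _#
##
#_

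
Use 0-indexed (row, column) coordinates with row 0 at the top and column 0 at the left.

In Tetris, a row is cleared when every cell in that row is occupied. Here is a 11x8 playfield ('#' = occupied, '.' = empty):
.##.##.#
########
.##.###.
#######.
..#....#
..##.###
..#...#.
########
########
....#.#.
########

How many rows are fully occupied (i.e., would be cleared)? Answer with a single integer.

Check each row:
  row 0: 3 empty cells -> not full
  row 1: 0 empty cells -> FULL (clear)
  row 2: 3 empty cells -> not full
  row 3: 1 empty cell -> not full
  row 4: 6 empty cells -> not full
  row 5: 3 empty cells -> not full
  row 6: 6 empty cells -> not full
  row 7: 0 empty cells -> FULL (clear)
  row 8: 0 empty cells -> FULL (clear)
  row 9: 6 empty cells -> not full
  row 10: 0 empty cells -> FULL (clear)
Total rows cleared: 4

Answer: 4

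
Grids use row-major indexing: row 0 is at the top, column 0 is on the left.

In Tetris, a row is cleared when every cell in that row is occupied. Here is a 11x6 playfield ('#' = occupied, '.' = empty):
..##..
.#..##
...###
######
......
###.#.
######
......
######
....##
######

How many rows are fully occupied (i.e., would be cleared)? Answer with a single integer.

Check each row:
  row 0: 4 empty cells -> not full
  row 1: 3 empty cells -> not full
  row 2: 3 empty cells -> not full
  row 3: 0 empty cells -> FULL (clear)
  row 4: 6 empty cells -> not full
  row 5: 2 empty cells -> not full
  row 6: 0 empty cells -> FULL (clear)
  row 7: 6 empty cells -> not full
  row 8: 0 empty cells -> FULL (clear)
  row 9: 4 empty cells -> not full
  row 10: 0 empty cells -> FULL (clear)
Total rows cleared: 4

Answer: 4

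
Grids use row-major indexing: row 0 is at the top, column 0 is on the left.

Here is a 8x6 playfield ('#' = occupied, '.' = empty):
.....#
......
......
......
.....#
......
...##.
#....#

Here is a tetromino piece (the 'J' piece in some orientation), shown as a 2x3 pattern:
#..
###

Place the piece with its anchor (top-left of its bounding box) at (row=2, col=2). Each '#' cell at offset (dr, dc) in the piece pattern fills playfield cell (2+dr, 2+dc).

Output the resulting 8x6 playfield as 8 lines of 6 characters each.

Fill (2+0,2+0) = (2,2)
Fill (2+1,2+0) = (3,2)
Fill (2+1,2+1) = (3,3)
Fill (2+1,2+2) = (3,4)

Answer: .....#
......
..#...
..###.
.....#
......
...##.
#....#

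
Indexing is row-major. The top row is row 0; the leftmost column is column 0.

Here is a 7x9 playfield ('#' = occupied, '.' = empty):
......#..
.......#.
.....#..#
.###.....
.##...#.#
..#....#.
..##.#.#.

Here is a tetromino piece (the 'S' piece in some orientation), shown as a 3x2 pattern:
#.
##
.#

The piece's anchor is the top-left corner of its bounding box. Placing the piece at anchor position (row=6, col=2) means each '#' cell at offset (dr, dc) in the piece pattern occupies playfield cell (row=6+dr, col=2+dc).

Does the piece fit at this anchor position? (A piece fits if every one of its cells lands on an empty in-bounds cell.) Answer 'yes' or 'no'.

Answer: no

Derivation:
Check each piece cell at anchor (6, 2):
  offset (0,0) -> (6,2): occupied ('#') -> FAIL
  offset (1,0) -> (7,2): out of bounds -> FAIL
  offset (1,1) -> (7,3): out of bounds -> FAIL
  offset (2,1) -> (8,3): out of bounds -> FAIL
All cells valid: no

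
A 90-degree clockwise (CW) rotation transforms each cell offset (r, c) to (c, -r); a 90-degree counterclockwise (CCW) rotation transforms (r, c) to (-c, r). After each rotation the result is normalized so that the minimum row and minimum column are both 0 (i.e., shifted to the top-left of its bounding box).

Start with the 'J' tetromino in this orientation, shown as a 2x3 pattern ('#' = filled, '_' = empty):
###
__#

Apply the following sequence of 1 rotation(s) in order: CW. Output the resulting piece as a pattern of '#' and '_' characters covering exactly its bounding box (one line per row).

Start:
###
__#
After rotation 1 (CW):
_#
_#
##

Answer: _#
_#
##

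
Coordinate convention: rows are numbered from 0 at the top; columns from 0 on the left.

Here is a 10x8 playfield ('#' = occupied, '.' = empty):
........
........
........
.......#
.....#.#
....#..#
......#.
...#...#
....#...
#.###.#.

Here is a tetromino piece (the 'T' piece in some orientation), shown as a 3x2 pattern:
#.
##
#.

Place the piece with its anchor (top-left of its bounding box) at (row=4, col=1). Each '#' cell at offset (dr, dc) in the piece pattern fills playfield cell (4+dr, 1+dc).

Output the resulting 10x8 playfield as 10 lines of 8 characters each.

Answer: ........
........
........
.......#
.#...#.#
.##.#..#
.#....#.
...#...#
....#...
#.###.#.

Derivation:
Fill (4+0,1+0) = (4,1)
Fill (4+1,1+0) = (5,1)
Fill (4+1,1+1) = (5,2)
Fill (4+2,1+0) = (6,1)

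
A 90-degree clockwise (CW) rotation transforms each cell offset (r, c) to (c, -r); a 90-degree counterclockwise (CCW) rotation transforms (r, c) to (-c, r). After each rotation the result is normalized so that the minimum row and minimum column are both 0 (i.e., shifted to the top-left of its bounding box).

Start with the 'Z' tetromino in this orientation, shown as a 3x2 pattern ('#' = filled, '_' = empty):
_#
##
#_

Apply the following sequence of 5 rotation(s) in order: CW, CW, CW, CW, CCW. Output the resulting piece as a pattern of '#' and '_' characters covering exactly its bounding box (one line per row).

Answer: ##_
_##

Derivation:
Start:
_#
##
#_
After rotation 1 (CW):
##_
_##
After rotation 2 (CW):
_#
##
#_
After rotation 3 (CW):
##_
_##
After rotation 4 (CW):
_#
##
#_
After rotation 5 (CCW):
##_
_##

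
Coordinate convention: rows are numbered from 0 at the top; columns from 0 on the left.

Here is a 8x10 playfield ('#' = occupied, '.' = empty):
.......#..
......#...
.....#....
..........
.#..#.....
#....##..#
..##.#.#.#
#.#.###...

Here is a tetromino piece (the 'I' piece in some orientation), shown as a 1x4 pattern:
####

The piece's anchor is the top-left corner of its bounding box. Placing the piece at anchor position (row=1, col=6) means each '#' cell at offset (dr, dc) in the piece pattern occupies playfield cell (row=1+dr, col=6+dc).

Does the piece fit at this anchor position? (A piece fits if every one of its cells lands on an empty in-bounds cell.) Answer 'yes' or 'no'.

Answer: no

Derivation:
Check each piece cell at anchor (1, 6):
  offset (0,0) -> (1,6): occupied ('#') -> FAIL
  offset (0,1) -> (1,7): empty -> OK
  offset (0,2) -> (1,8): empty -> OK
  offset (0,3) -> (1,9): empty -> OK
All cells valid: no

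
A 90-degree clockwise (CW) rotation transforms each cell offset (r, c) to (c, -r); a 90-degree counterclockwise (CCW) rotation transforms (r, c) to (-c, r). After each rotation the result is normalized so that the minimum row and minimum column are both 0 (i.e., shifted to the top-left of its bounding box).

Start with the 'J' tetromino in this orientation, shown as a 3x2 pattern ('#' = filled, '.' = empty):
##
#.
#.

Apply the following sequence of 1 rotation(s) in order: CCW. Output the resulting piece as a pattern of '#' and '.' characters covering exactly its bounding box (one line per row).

Answer: #..
###

Derivation:
Start:
##
#.
#.
After rotation 1 (CCW):
#..
###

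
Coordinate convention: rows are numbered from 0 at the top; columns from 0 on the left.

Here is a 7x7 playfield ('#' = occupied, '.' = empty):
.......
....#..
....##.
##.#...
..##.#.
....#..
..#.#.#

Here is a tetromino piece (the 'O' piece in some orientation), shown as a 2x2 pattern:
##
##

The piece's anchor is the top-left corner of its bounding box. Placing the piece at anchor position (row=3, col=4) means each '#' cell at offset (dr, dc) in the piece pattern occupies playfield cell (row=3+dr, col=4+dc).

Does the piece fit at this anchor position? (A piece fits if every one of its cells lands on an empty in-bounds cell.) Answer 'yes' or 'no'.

Check each piece cell at anchor (3, 4):
  offset (0,0) -> (3,4): empty -> OK
  offset (0,1) -> (3,5): empty -> OK
  offset (1,0) -> (4,4): empty -> OK
  offset (1,1) -> (4,5): occupied ('#') -> FAIL
All cells valid: no

Answer: no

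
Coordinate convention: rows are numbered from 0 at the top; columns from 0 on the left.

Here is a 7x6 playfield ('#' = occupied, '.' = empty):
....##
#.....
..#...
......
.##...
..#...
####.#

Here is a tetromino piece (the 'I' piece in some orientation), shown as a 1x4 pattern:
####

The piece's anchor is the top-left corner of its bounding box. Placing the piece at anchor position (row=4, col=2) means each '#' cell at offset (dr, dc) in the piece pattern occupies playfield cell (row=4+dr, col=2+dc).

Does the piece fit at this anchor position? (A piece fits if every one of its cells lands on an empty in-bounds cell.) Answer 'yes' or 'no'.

Answer: no

Derivation:
Check each piece cell at anchor (4, 2):
  offset (0,0) -> (4,2): occupied ('#') -> FAIL
  offset (0,1) -> (4,3): empty -> OK
  offset (0,2) -> (4,4): empty -> OK
  offset (0,3) -> (4,5): empty -> OK
All cells valid: no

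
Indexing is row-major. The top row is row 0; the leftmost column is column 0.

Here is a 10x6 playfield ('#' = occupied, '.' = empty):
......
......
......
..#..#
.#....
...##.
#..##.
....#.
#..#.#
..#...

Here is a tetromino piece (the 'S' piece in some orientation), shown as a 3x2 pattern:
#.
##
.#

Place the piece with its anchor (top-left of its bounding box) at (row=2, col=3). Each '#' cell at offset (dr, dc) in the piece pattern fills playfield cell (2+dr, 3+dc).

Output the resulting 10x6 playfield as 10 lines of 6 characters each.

Fill (2+0,3+0) = (2,3)
Fill (2+1,3+0) = (3,3)
Fill (2+1,3+1) = (3,4)
Fill (2+2,3+1) = (4,4)

Answer: ......
......
...#..
..####
.#..#.
...##.
#..##.
....#.
#..#.#
..#...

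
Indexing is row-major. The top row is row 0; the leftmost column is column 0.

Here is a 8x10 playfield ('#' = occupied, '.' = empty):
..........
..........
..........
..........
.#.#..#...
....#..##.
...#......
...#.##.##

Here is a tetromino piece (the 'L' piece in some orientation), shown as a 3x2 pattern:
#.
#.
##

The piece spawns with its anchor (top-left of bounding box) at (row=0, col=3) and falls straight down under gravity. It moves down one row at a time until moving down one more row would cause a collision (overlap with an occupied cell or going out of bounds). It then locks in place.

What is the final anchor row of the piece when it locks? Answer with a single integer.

Answer: 1

Derivation:
Spawn at (row=0, col=3). Try each row:
  row 0: fits
  row 1: fits
  row 2: blocked -> lock at row 1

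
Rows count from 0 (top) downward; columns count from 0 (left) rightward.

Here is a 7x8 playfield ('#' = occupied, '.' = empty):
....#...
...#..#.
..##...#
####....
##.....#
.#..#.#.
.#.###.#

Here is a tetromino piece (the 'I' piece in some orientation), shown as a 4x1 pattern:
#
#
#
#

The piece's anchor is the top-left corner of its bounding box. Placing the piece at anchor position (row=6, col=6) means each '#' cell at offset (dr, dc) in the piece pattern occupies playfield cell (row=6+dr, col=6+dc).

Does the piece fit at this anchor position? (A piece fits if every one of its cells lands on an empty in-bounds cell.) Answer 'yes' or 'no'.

Answer: no

Derivation:
Check each piece cell at anchor (6, 6):
  offset (0,0) -> (6,6): empty -> OK
  offset (1,0) -> (7,6): out of bounds -> FAIL
  offset (2,0) -> (8,6): out of bounds -> FAIL
  offset (3,0) -> (9,6): out of bounds -> FAIL
All cells valid: no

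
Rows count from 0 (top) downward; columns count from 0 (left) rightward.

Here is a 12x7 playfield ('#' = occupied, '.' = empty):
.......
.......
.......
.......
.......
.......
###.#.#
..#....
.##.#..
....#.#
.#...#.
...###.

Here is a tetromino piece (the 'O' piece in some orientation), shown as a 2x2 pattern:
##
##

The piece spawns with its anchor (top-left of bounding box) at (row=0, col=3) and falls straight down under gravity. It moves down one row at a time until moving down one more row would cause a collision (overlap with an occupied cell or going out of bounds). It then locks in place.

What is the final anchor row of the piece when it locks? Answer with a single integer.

Spawn at (row=0, col=3). Try each row:
  row 0: fits
  row 1: fits
  row 2: fits
  row 3: fits
  row 4: fits
  row 5: blocked -> lock at row 4

Answer: 4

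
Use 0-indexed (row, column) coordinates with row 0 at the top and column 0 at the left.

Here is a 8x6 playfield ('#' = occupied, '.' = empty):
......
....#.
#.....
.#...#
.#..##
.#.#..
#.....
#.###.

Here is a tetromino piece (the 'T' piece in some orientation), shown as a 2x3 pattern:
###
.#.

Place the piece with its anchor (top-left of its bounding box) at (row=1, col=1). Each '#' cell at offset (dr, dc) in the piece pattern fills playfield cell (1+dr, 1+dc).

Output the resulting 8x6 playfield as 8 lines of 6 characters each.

Fill (1+0,1+0) = (1,1)
Fill (1+0,1+1) = (1,2)
Fill (1+0,1+2) = (1,3)
Fill (1+1,1+1) = (2,2)

Answer: ......
.####.
#.#...
.#...#
.#..##
.#.#..
#.....
#.###.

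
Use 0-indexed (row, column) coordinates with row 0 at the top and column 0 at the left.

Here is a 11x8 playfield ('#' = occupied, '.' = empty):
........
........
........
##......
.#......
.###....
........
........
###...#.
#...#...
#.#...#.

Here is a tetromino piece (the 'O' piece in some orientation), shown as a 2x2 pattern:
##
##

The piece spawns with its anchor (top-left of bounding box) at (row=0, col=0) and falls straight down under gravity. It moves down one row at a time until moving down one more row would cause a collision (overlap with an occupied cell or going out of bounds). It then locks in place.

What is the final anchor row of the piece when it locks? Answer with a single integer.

Answer: 1

Derivation:
Spawn at (row=0, col=0). Try each row:
  row 0: fits
  row 1: fits
  row 2: blocked -> lock at row 1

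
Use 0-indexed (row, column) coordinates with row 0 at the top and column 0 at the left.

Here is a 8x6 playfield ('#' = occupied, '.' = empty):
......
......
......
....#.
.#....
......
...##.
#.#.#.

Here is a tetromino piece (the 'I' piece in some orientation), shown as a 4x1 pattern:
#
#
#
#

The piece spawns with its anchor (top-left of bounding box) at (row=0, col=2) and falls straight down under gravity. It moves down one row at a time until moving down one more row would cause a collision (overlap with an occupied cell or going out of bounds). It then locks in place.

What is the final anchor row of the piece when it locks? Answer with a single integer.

Answer: 3

Derivation:
Spawn at (row=0, col=2). Try each row:
  row 0: fits
  row 1: fits
  row 2: fits
  row 3: fits
  row 4: blocked -> lock at row 3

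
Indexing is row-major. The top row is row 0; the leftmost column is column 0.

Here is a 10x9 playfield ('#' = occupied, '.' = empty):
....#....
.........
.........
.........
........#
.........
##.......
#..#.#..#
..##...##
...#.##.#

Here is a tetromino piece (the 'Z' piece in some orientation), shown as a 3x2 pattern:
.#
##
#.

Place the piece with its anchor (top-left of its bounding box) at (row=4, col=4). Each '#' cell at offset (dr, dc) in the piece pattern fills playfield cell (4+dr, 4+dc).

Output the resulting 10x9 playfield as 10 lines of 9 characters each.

Answer: ....#....
.........
.........
.........
.....#..#
....##...
##..#....
#..#.#..#
..##...##
...#.##.#

Derivation:
Fill (4+0,4+1) = (4,5)
Fill (4+1,4+0) = (5,4)
Fill (4+1,4+1) = (5,5)
Fill (4+2,4+0) = (6,4)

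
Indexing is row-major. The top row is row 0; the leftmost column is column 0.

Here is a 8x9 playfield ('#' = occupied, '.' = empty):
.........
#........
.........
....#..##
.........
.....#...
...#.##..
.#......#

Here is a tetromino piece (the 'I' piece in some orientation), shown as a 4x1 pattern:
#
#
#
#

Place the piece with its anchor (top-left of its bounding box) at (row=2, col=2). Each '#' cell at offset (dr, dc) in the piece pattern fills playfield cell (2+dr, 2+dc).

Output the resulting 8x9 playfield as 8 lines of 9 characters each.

Fill (2+0,2+0) = (2,2)
Fill (2+1,2+0) = (3,2)
Fill (2+2,2+0) = (4,2)
Fill (2+3,2+0) = (5,2)

Answer: .........
#........
..#......
..#.#..##
..#......
..#..#...
...#.##..
.#......#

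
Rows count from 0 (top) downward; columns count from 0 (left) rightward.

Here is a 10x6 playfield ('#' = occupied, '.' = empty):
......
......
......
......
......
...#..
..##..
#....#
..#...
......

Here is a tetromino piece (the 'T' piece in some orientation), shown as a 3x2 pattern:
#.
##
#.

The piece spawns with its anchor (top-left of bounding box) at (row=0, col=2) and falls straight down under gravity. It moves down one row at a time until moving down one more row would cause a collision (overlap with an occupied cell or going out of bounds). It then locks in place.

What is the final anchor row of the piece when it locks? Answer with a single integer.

Answer: 3

Derivation:
Spawn at (row=0, col=2). Try each row:
  row 0: fits
  row 1: fits
  row 2: fits
  row 3: fits
  row 4: blocked -> lock at row 3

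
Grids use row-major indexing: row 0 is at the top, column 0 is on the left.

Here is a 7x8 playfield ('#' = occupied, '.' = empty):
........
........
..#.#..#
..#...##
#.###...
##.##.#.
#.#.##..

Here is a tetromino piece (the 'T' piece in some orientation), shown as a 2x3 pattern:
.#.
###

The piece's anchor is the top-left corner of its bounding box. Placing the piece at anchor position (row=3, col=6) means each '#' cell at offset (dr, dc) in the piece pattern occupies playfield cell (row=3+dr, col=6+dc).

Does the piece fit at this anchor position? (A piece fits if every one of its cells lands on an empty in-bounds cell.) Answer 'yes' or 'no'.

Answer: no

Derivation:
Check each piece cell at anchor (3, 6):
  offset (0,1) -> (3,7): occupied ('#') -> FAIL
  offset (1,0) -> (4,6): empty -> OK
  offset (1,1) -> (4,7): empty -> OK
  offset (1,2) -> (4,8): out of bounds -> FAIL
All cells valid: no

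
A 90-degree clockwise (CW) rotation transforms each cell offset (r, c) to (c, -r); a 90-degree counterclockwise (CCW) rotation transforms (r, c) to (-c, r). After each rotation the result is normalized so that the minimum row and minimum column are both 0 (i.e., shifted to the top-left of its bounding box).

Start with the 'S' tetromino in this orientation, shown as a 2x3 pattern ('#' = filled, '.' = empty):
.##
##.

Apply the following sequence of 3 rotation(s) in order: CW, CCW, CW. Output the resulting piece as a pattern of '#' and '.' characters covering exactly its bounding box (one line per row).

Start:
.##
##.
After rotation 1 (CW):
#.
##
.#
After rotation 2 (CCW):
.##
##.
After rotation 3 (CW):
#.
##
.#

Answer: #.
##
.#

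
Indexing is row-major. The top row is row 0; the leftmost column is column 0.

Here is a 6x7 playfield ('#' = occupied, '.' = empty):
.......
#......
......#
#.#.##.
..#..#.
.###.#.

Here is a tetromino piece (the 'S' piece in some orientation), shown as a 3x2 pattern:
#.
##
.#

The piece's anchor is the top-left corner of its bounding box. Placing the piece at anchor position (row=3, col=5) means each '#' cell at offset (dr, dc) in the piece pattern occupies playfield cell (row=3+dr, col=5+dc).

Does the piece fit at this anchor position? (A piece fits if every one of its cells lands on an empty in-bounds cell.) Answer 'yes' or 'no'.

Check each piece cell at anchor (3, 5):
  offset (0,0) -> (3,5): occupied ('#') -> FAIL
  offset (1,0) -> (4,5): occupied ('#') -> FAIL
  offset (1,1) -> (4,6): empty -> OK
  offset (2,1) -> (5,6): empty -> OK
All cells valid: no

Answer: no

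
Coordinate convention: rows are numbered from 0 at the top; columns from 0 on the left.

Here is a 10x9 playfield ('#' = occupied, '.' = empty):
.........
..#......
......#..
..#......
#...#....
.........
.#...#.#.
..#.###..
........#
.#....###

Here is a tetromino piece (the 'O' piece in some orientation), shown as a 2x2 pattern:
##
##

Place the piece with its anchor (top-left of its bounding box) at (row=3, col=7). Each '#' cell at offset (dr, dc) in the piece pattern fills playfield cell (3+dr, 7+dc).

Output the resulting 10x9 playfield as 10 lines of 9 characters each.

Answer: .........
..#......
......#..
..#....##
#...#..##
.........
.#...#.#.
..#.###..
........#
.#....###

Derivation:
Fill (3+0,7+0) = (3,7)
Fill (3+0,7+1) = (3,8)
Fill (3+1,7+0) = (4,7)
Fill (3+1,7+1) = (4,8)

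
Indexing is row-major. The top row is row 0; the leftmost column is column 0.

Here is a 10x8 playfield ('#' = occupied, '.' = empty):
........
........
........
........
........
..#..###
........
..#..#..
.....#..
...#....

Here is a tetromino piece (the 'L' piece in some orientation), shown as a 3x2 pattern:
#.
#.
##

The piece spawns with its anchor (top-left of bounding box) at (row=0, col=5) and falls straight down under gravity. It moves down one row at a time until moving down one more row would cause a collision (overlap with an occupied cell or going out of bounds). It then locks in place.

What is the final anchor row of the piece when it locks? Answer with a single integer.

Spawn at (row=0, col=5). Try each row:
  row 0: fits
  row 1: fits
  row 2: fits
  row 3: blocked -> lock at row 2

Answer: 2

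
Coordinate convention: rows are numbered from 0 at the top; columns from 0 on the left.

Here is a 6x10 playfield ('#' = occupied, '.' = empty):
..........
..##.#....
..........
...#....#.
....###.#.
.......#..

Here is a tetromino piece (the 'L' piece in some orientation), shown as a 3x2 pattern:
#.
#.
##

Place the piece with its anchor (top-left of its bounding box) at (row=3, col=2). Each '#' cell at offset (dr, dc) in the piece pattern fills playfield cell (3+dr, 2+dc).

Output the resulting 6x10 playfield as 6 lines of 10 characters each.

Answer: ..........
..##.#....
..........
..##....#.
..#.###.#.
..##...#..

Derivation:
Fill (3+0,2+0) = (3,2)
Fill (3+1,2+0) = (4,2)
Fill (3+2,2+0) = (5,2)
Fill (3+2,2+1) = (5,3)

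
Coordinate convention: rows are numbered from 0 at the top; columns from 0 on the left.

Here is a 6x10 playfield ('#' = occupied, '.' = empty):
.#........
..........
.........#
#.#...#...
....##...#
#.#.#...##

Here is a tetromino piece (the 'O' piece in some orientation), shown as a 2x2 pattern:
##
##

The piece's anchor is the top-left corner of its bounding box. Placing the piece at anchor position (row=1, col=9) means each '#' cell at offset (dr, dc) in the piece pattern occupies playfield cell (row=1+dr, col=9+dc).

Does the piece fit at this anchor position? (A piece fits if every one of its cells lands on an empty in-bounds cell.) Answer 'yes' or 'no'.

Check each piece cell at anchor (1, 9):
  offset (0,0) -> (1,9): empty -> OK
  offset (0,1) -> (1,10): out of bounds -> FAIL
  offset (1,0) -> (2,9): occupied ('#') -> FAIL
  offset (1,1) -> (2,10): out of bounds -> FAIL
All cells valid: no

Answer: no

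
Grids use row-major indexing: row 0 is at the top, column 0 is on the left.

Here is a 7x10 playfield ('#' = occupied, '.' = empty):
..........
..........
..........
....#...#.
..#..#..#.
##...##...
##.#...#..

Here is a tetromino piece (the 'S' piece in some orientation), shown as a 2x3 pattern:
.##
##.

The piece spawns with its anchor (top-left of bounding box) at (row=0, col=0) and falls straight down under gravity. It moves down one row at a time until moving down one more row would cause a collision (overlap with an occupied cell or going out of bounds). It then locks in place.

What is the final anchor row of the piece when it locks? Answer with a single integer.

Spawn at (row=0, col=0). Try each row:
  row 0: fits
  row 1: fits
  row 2: fits
  row 3: fits
  row 4: blocked -> lock at row 3

Answer: 3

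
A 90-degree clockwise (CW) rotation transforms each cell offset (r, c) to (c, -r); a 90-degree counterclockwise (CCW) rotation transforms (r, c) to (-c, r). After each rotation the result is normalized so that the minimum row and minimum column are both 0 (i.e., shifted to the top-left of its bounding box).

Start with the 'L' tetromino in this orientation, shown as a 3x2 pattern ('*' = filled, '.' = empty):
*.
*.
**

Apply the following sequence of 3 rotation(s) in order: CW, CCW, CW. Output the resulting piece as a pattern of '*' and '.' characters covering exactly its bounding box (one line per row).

Answer: ***
*..

Derivation:
Start:
*.
*.
**
After rotation 1 (CW):
***
*..
After rotation 2 (CCW):
*.
*.
**
After rotation 3 (CW):
***
*..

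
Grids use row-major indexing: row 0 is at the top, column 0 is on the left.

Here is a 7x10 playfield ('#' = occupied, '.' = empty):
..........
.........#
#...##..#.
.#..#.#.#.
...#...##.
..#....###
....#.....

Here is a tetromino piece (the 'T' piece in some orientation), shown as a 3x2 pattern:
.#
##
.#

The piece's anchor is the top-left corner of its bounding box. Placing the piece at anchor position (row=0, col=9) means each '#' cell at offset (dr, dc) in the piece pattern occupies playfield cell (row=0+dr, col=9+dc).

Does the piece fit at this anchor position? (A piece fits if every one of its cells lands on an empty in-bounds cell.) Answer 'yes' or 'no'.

Answer: no

Derivation:
Check each piece cell at anchor (0, 9):
  offset (0,1) -> (0,10): out of bounds -> FAIL
  offset (1,0) -> (1,9): occupied ('#') -> FAIL
  offset (1,1) -> (1,10): out of bounds -> FAIL
  offset (2,1) -> (2,10): out of bounds -> FAIL
All cells valid: no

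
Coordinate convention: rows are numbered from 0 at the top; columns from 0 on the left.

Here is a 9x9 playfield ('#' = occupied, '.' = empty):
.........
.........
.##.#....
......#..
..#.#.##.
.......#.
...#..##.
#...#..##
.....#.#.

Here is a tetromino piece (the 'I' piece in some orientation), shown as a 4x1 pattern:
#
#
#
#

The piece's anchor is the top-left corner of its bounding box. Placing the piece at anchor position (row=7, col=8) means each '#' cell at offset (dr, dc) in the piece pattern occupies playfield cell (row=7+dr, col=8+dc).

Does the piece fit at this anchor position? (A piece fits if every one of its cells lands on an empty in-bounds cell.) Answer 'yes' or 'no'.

Check each piece cell at anchor (7, 8):
  offset (0,0) -> (7,8): occupied ('#') -> FAIL
  offset (1,0) -> (8,8): empty -> OK
  offset (2,0) -> (9,8): out of bounds -> FAIL
  offset (3,0) -> (10,8): out of bounds -> FAIL
All cells valid: no

Answer: no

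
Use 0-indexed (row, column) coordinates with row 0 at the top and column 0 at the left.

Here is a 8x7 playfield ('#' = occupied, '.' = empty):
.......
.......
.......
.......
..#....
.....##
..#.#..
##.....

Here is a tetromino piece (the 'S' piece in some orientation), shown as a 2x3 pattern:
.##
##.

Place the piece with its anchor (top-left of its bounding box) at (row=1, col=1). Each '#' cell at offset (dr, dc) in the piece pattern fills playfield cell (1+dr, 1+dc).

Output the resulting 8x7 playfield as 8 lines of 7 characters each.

Fill (1+0,1+1) = (1,2)
Fill (1+0,1+2) = (1,3)
Fill (1+1,1+0) = (2,1)
Fill (1+1,1+1) = (2,2)

Answer: .......
..##...
.##....
.......
..#....
.....##
..#.#..
##.....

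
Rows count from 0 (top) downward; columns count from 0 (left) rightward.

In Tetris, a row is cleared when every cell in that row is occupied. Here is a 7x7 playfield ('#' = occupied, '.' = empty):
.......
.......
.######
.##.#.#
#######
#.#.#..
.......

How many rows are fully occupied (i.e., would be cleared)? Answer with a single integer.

Check each row:
  row 0: 7 empty cells -> not full
  row 1: 7 empty cells -> not full
  row 2: 1 empty cell -> not full
  row 3: 3 empty cells -> not full
  row 4: 0 empty cells -> FULL (clear)
  row 5: 4 empty cells -> not full
  row 6: 7 empty cells -> not full
Total rows cleared: 1

Answer: 1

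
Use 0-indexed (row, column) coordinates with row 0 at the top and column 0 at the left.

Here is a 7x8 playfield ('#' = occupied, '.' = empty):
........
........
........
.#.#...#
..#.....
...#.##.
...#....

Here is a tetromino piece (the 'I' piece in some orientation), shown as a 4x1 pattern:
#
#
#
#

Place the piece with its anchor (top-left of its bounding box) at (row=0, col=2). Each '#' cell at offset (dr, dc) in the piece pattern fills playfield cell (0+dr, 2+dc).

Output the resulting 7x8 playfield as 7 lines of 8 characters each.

Answer: ..#.....
..#.....
..#.....
.###...#
..#.....
...#.##.
...#....

Derivation:
Fill (0+0,2+0) = (0,2)
Fill (0+1,2+0) = (1,2)
Fill (0+2,2+0) = (2,2)
Fill (0+3,2+0) = (3,2)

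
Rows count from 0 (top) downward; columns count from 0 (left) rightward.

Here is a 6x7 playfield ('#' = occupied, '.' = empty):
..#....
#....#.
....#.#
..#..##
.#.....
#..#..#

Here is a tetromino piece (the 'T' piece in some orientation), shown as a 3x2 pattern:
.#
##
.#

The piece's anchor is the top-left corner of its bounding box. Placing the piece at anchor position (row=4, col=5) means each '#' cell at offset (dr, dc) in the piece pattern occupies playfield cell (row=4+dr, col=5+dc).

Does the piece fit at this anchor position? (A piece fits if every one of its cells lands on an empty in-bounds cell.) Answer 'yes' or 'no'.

Answer: no

Derivation:
Check each piece cell at anchor (4, 5):
  offset (0,1) -> (4,6): empty -> OK
  offset (1,0) -> (5,5): empty -> OK
  offset (1,1) -> (5,6): occupied ('#') -> FAIL
  offset (2,1) -> (6,6): out of bounds -> FAIL
All cells valid: no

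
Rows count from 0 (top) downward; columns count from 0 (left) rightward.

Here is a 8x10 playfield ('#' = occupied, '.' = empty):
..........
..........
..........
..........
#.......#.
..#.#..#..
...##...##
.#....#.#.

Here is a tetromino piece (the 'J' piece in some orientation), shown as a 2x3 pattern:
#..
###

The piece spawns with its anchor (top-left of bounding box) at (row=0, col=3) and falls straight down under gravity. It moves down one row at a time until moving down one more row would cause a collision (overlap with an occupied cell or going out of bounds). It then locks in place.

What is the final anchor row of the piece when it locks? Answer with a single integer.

Spawn at (row=0, col=3). Try each row:
  row 0: fits
  row 1: fits
  row 2: fits
  row 3: fits
  row 4: blocked -> lock at row 3

Answer: 3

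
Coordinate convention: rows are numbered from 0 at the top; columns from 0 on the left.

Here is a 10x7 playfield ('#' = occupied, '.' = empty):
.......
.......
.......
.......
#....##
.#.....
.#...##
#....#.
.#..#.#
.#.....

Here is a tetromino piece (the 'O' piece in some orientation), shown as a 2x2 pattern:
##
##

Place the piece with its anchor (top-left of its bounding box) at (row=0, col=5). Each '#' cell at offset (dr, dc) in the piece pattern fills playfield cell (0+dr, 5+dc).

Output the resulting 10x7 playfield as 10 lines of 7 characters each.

Fill (0+0,5+0) = (0,5)
Fill (0+0,5+1) = (0,6)
Fill (0+1,5+0) = (1,5)
Fill (0+1,5+1) = (1,6)

Answer: .....##
.....##
.......
.......
#....##
.#.....
.#...##
#....#.
.#..#.#
.#.....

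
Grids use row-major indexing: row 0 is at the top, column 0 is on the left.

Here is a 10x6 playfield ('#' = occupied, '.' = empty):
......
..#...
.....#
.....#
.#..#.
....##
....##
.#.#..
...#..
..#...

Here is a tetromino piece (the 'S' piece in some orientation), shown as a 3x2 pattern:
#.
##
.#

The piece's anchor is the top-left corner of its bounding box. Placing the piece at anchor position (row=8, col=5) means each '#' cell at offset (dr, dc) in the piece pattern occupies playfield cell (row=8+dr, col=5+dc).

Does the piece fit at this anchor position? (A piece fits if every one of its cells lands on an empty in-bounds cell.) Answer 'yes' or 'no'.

Check each piece cell at anchor (8, 5):
  offset (0,0) -> (8,5): empty -> OK
  offset (1,0) -> (9,5): empty -> OK
  offset (1,1) -> (9,6): out of bounds -> FAIL
  offset (2,1) -> (10,6): out of bounds -> FAIL
All cells valid: no

Answer: no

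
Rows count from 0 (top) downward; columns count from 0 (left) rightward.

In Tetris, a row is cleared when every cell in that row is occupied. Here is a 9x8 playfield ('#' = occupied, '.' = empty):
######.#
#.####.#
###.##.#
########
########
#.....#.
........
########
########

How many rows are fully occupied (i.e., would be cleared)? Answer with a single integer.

Answer: 4

Derivation:
Check each row:
  row 0: 1 empty cell -> not full
  row 1: 2 empty cells -> not full
  row 2: 2 empty cells -> not full
  row 3: 0 empty cells -> FULL (clear)
  row 4: 0 empty cells -> FULL (clear)
  row 5: 6 empty cells -> not full
  row 6: 8 empty cells -> not full
  row 7: 0 empty cells -> FULL (clear)
  row 8: 0 empty cells -> FULL (clear)
Total rows cleared: 4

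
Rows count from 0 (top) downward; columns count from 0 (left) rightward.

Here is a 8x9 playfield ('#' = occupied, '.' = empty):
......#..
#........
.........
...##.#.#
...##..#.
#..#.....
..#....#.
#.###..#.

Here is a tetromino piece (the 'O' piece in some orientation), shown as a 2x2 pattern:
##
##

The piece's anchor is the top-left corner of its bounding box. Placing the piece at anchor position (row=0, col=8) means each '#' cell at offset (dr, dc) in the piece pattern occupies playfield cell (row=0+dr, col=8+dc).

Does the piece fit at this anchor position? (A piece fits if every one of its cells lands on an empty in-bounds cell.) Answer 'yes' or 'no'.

Check each piece cell at anchor (0, 8):
  offset (0,0) -> (0,8): empty -> OK
  offset (0,1) -> (0,9): out of bounds -> FAIL
  offset (1,0) -> (1,8): empty -> OK
  offset (1,1) -> (1,9): out of bounds -> FAIL
All cells valid: no

Answer: no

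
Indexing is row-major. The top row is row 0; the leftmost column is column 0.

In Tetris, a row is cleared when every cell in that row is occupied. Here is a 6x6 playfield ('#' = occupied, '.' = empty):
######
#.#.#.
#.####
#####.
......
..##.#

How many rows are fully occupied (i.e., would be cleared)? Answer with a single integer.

Check each row:
  row 0: 0 empty cells -> FULL (clear)
  row 1: 3 empty cells -> not full
  row 2: 1 empty cell -> not full
  row 3: 1 empty cell -> not full
  row 4: 6 empty cells -> not full
  row 5: 3 empty cells -> not full
Total rows cleared: 1

Answer: 1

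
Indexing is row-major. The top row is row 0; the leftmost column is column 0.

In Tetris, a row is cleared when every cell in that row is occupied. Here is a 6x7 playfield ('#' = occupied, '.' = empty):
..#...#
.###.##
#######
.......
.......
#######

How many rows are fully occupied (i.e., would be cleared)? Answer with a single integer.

Answer: 2

Derivation:
Check each row:
  row 0: 5 empty cells -> not full
  row 1: 2 empty cells -> not full
  row 2: 0 empty cells -> FULL (clear)
  row 3: 7 empty cells -> not full
  row 4: 7 empty cells -> not full
  row 5: 0 empty cells -> FULL (clear)
Total rows cleared: 2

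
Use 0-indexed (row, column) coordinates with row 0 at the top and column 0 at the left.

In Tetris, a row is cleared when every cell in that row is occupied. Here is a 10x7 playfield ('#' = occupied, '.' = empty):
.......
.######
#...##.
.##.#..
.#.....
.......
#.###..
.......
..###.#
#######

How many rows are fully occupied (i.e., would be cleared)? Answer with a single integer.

Check each row:
  row 0: 7 empty cells -> not full
  row 1: 1 empty cell -> not full
  row 2: 4 empty cells -> not full
  row 3: 4 empty cells -> not full
  row 4: 6 empty cells -> not full
  row 5: 7 empty cells -> not full
  row 6: 3 empty cells -> not full
  row 7: 7 empty cells -> not full
  row 8: 3 empty cells -> not full
  row 9: 0 empty cells -> FULL (clear)
Total rows cleared: 1

Answer: 1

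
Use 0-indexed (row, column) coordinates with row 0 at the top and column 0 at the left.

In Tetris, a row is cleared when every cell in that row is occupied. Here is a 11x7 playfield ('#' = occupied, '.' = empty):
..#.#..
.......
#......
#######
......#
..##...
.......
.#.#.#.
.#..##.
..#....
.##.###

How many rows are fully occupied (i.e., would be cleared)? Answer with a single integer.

Answer: 1

Derivation:
Check each row:
  row 0: 5 empty cells -> not full
  row 1: 7 empty cells -> not full
  row 2: 6 empty cells -> not full
  row 3: 0 empty cells -> FULL (clear)
  row 4: 6 empty cells -> not full
  row 5: 5 empty cells -> not full
  row 6: 7 empty cells -> not full
  row 7: 4 empty cells -> not full
  row 8: 4 empty cells -> not full
  row 9: 6 empty cells -> not full
  row 10: 2 empty cells -> not full
Total rows cleared: 1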